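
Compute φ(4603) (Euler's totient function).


4603 = 4603
Prime factors: 4603
φ(4603) = 4603 × (1-1/4603)
= 4603 × 4602/4603 = 4602

φ(4603) = 4602


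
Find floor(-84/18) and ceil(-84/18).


-84/18 = -4.6667
floor = -5
ceil = -4

floor = -5, ceil = -4


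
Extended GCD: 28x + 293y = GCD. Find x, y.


Tabular extended Euclidean (each row: r = 28*s + 293*t):
r=28, s=1, t=0
r=293, s=0, t=1
q=0: r=28, s=1, t=0   [28*(1) + 293*(0) = 28]
q=10: r=13, s=-10, t=1   [28*(-10) + 293*(1) = 13]
q=2: r=2, s=21, t=-2   [28*(21) + 293*(-2) = 2]
q=6: r=1, s=-136, t=13   [28*(-136) + 293*(13) = 1]
q=2: r=0, s=293, t=-28   [28*(293) + 293*(-28) = 0]
GCD = 1; from the row with r=1: x=-136, y=13
Check: 28*(-136) + 293*(13) = -3808 + 3809 = 1

GCD = 1, x = -136, y = 13


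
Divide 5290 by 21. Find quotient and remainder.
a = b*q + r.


5290 = 21 * 251 + 19
Check: 5271 + 19 = 5290

q = 251, r = 19


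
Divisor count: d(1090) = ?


1090 = 2^1 × 5^1 × 109^1
d(1090) = (1+1) × (1+1) × (1+1) = 8

8 divisors


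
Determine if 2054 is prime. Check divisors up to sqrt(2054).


2054 / 2 = 1027 (exact division)
2054 is NOT prime.

No, 2054 is not prime


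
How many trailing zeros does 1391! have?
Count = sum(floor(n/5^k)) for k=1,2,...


floor(1391/5) = 278
floor(1391/25) = 55
floor(1391/125) = 11
floor(1391/625) = 2
Total = 346

346 trailing zeros


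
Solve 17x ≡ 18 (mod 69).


GCD(17, 69) = 1, unique solution
a^(-1) mod 69 = 65
x = 65 * 18 mod 69 = 66

x ≡ 66 (mod 69)


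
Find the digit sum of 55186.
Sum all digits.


5 + 5 + 1 + 8 + 6 = 25


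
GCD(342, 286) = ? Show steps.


342 = 1 * 286 + 56
286 = 5 * 56 + 6
56 = 9 * 6 + 2
6 = 3 * 2 + 0
GCD = 2


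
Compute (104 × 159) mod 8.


104 × 159 = 16536
16536 mod 8 = 0


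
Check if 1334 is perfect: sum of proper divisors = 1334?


Proper divisors of 1334: 1, 2, 23, 29, 46, 58, 667
Sum = 1 + 2 + 23 + 29 + 46 + 58 + 667 = 826

No, 1334 is not perfect (826 ≠ 1334)


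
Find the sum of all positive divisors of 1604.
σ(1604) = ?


Divisors of 1604: 1, 2, 4, 401, 802, 1604
Sum = 1 + 2 + 4 + 401 + 802 + 1604 = 2814

σ(1604) = 2814


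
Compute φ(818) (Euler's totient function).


818 = 2 × 409
Prime factors: 2, 409
φ(818) = 818 × (1-1/2) × (1-1/409)
= 818 × 1/2 × 408/409 = 408

φ(818) = 408


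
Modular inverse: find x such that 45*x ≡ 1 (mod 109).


Use the extended Euclidean algorithm on (109, 45); each row r = 109*s + 45*t:
r=109, s=1, t=0
r=45, s=0, t=1
q=2: r=19, s=1, t=-2   [109*(1) + 45*(-2) = 19]
q=2: r=7, s=-2, t=5   [109*(-2) + 45*(5) = 7]
q=2: r=5, s=5, t=-12   [109*(5) + 45*(-12) = 5]
q=1: r=2, s=-7, t=17   [109*(-7) + 45*(17) = 2]
q=2: r=1, s=19, t=-46   [109*(19) + 45*(-46) = 1]
q=2: r=0, s=-45, t=109   [109*(-45) + 45*(109) = 0]
GCD = 1 with t = -46, so 45*(-46) ≡ 1 (mod 109)
Inverse = -46 mod 109 = 63
Check: 45 * 63 = 2835 ≡ 1 (mod 109)

45^(-1) ≡ 63 (mod 109)


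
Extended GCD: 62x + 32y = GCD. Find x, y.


Tabular extended Euclidean (each row: r = 62*s + 32*t):
r=62, s=1, t=0
r=32, s=0, t=1
q=1: r=30, s=1, t=-1   [62*(1) + 32*(-1) = 30]
q=1: r=2, s=-1, t=2   [62*(-1) + 32*(2) = 2]
q=15: r=0, s=16, t=-31   [62*(16) + 32*(-31) = 0]
GCD = 2; from the row with r=2: x=-1, y=2
Check: 62*(-1) + 32*(2) = -62 + 64 = 2

GCD = 2, x = -1, y = 2


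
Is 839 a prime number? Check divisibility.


Check divisors up to sqrt(839) = 28.9655
No divisors found.
839 is prime.

Yes, 839 is prime


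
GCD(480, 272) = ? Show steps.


480 = 1 * 272 + 208
272 = 1 * 208 + 64
208 = 3 * 64 + 16
64 = 4 * 16 + 0
GCD = 16


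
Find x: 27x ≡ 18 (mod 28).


GCD(27, 28) = 1, unique solution
a^(-1) mod 28 = 27
x = 27 * 18 mod 28 = 10

x ≡ 10 (mod 28)


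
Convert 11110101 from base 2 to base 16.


11110101 (base 2) = 245 (decimal)
245 (decimal) = F5 (base 16)


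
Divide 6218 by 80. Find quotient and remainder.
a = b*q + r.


6218 = 80 * 77 + 58
Check: 6160 + 58 = 6218

q = 77, r = 58


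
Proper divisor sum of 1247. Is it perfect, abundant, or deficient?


Proper divisors: 1, 29, 43
Sum = 1 + 29 + 43 = 73
73 < 1247 → deficient

s(1247) = 73 (deficient)


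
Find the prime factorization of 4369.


4369 / 17 = 257
257 / 257 = 1
4369 = 17 × 257


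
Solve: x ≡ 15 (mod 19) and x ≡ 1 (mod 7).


M = 19*7 = 133
M1 = M/19 = 7, M2 = M/7 = 19
M1^(-1) mod 19 = 11, M2^(-1) mod 7 = 3
x = 15*7*11 + 1*19*3 = 1212
1212 mod 133 = 15
Check: 15 mod 19 = 15 ✓, 15 mod 7 = 1 ✓

x ≡ 15 (mod 133)


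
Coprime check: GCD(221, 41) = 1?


Euclidean algorithm:
221 = 5 * 41 + 16
41 = 2 * 16 + 9
16 = 1 * 9 + 7
9 = 1 * 7 + 2
7 = 3 * 2 + 1
2 = 2 * 1 + 0
GCD(221, 41) = 1

Yes, coprime (GCD = 1)


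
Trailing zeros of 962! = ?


floor(962/5) = 192
floor(962/25) = 38
floor(962/125) = 7
floor(962/625) = 1
Total = 238

238 trailing zeros


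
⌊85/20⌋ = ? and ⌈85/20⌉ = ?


85/20 = 4.2500
floor = 4
ceil = 5

floor = 4, ceil = 5


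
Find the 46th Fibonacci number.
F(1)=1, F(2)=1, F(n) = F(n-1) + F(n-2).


Sequence: 1, 1, 2, 3, 5, 8, 13, 21, 34, 55, 89, 144, 233, 377, 610, 987, 1597, 2584, 4181, 6765, 10946, 17711, 28657, 46368, 75025, 121393, 196418, 317811, 514229, 832040, 1346269, 2178309, 3524578, 5702887, 9227465, 14930352, 24157817, 39088169, 63245986, 102334155, 165580141, 267914296, 433494437, 701408733, 1134903170, 1836311903
F(46) = 1836311903


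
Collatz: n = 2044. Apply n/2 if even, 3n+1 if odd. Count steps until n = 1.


2044 → 1022 → 511 → 1534 → 767 → 2302 → 1151 → 3454 → 1727 → 5182 → 2591 → 7774 → 3887 → 11662 → 5831 → 17494 → 8747 → 26242 → 13121 → 39364 → 19682 → 9841 → 29524 → 14762 → 7381 → 22144 → 11072 → 5536 → 2768 → 1384 → 692 → 346 → 173 → 520 → 260 → 130 → 65 → 196 → 98 → 49 → 148 → 74 → 37 → 112 → 56 → 28 → 14 → 7 → 22 → 11 → 34 → 17 → 52 → 26 → 13 → 40 → 20 → 10 → 5 → 16 → 8 → 4 → 2 → 1
Total steps = 63

63 steps


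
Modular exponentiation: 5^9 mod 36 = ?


5^1 mod 36 = 5
5^2 mod 36 = 25
5^3 mod 36 = 17
5^4 mod 36 = 13
5^5 mod 36 = 29
5^6 mod 36 = 1
5^7 mod 36 = 5
5^8 mod 36 = 25
5^9 mod 36 = 17


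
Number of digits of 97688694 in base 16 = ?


97688694 in base 16 = 5D29C76
Number of digits = 7

7 digits (base 16)


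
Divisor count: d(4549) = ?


4549 = 4549^1
d(4549) = (1+1) = 2

2 divisors


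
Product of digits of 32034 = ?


3 × 2 × 0 × 3 × 4 = 0


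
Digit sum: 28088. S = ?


2 + 8 + 0 + 8 + 8 = 26


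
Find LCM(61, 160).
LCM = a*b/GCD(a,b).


GCD(61, 160) = 1
LCM = 61*160/1 = 9760/1 = 9760

LCM = 9760


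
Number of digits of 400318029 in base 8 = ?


400318029 in base 8 = 2767057115
Number of digits = 10

10 digits (base 8)


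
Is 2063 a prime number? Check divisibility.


Check divisors up to sqrt(2063) = 45.4203
No divisors found.
2063 is prime.

Yes, 2063 is prime


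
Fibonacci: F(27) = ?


Sequence: 1, 1, 2, 3, 5, 8, 13, 21, 34, 55, 89, 144, 233, 377, 610, 987, 1597, 2584, 4181, 6765, 10946, 17711, 28657, 46368, 75025, 121393, 196418
F(27) = 196418


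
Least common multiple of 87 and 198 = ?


GCD(87, 198) = 3
LCM = 87*198/3 = 17226/3 = 5742

LCM = 5742


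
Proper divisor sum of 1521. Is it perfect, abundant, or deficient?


Proper divisors: 1, 3, 9, 13, 39, 117, 169, 507
Sum = 1 + 3 + 9 + 13 + 39 + 117 + 169 + 507 = 858
858 < 1521 → deficient

s(1521) = 858 (deficient)


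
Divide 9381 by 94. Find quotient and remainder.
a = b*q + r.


9381 = 94 * 99 + 75
Check: 9306 + 75 = 9381

q = 99, r = 75


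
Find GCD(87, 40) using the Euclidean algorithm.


87 = 2 * 40 + 7
40 = 5 * 7 + 5
7 = 1 * 5 + 2
5 = 2 * 2 + 1
2 = 2 * 1 + 0
GCD = 1


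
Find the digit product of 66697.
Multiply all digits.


6 × 6 × 6 × 9 × 7 = 13608


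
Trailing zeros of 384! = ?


floor(384/5) = 76
floor(384/25) = 15
floor(384/125) = 3
Total = 94

94 trailing zeros


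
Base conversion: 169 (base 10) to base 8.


169 (base 10) = 169 (decimal)
169 (decimal) = 251 (base 8)


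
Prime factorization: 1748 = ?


1748 / 2 = 874
874 / 2 = 437
437 / 19 = 23
23 / 23 = 1
1748 = 2^2 × 19 × 23


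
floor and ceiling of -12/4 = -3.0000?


-12/4 = -3.0000
floor = -3
ceil = -3

floor = -3, ceil = -3


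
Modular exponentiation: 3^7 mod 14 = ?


3^1 mod 14 = 3
3^2 mod 14 = 9
3^3 mod 14 = 13
3^4 mod 14 = 11
3^5 mod 14 = 5
3^6 mod 14 = 1
3^7 mod 14 = 3


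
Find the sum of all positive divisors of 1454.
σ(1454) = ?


Divisors of 1454: 1, 2, 727, 1454
Sum = 1 + 2 + 727 + 1454 = 2184

σ(1454) = 2184


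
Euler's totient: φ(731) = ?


731 = 17 × 43
Prime factors: 17, 43
φ(731) = 731 × (1-1/17) × (1-1/43)
= 731 × 16/17 × 42/43 = 672

φ(731) = 672


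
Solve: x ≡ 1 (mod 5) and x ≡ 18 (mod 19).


M = 5*19 = 95
M1 = M/5 = 19, M2 = M/19 = 5
M1^(-1) mod 5 = 4, M2^(-1) mod 19 = 4
x = 1*19*4 + 18*5*4 = 436
436 mod 95 = 56
Check: 56 mod 5 = 1 ✓, 56 mod 19 = 18 ✓

x ≡ 56 (mod 95)


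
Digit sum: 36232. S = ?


3 + 6 + 2 + 3 + 2 = 16


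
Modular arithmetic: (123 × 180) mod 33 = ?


123 × 180 = 22140
22140 mod 33 = 30


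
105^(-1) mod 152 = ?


Use the extended Euclidean algorithm on (152, 105); each row r = 152*s + 105*t:
r=152, s=1, t=0
r=105, s=0, t=1
q=1: r=47, s=1, t=-1   [152*(1) + 105*(-1) = 47]
q=2: r=11, s=-2, t=3   [152*(-2) + 105*(3) = 11]
q=4: r=3, s=9, t=-13   [152*(9) + 105*(-13) = 3]
q=3: r=2, s=-29, t=42   [152*(-29) + 105*(42) = 2]
q=1: r=1, s=38, t=-55   [152*(38) + 105*(-55) = 1]
q=2: r=0, s=-105, t=152   [152*(-105) + 105*(152) = 0]
GCD = 1 with t = -55, so 105*(-55) ≡ 1 (mod 152)
Inverse = -55 mod 152 = 97
Check: 105 * 97 = 10185 ≡ 1 (mod 152)

105^(-1) ≡ 97 (mod 152)


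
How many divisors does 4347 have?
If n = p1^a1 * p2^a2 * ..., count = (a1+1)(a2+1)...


4347 = 3^3 × 7^1 × 23^1
d(4347) = (3+1) × (1+1) × (1+1) = 16

16 divisors


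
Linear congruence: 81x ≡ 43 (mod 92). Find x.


GCD(81, 92) = 1, unique solution
a^(-1) mod 92 = 25
x = 25 * 43 mod 92 = 63

x ≡ 63 (mod 92)


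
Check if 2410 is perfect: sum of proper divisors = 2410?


Proper divisors of 2410: 1, 2, 5, 10, 241, 482, 1205
Sum = 1 + 2 + 5 + 10 + 241 + 482 + 1205 = 1946

No, 2410 is not perfect (1946 ≠ 2410)


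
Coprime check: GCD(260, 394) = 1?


Euclidean algorithm:
394 = 1 * 260 + 134
260 = 1 * 134 + 126
134 = 1 * 126 + 8
126 = 15 * 8 + 6
8 = 1 * 6 + 2
6 = 3 * 2 + 0
GCD(260, 394) = 2

No, not coprime (GCD = 2)


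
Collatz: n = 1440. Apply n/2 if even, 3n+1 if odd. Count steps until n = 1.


1440 → 720 → 360 → 180 → 90 → 45 → 136 → 68 → 34 → 17 → 52 → 26 → 13 → 40 → 20 → 10 → 5 → 16 → 8 → 4 → 2 → 1
Total steps = 21

21 steps


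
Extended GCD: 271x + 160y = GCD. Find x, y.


Tabular extended Euclidean (each row: r = 271*s + 160*t):
r=271, s=1, t=0
r=160, s=0, t=1
q=1: r=111, s=1, t=-1   [271*(1) + 160*(-1) = 111]
q=1: r=49, s=-1, t=2   [271*(-1) + 160*(2) = 49]
q=2: r=13, s=3, t=-5   [271*(3) + 160*(-5) = 13]
q=3: r=10, s=-10, t=17   [271*(-10) + 160*(17) = 10]
q=1: r=3, s=13, t=-22   [271*(13) + 160*(-22) = 3]
q=3: r=1, s=-49, t=83   [271*(-49) + 160*(83) = 1]
q=3: r=0, s=160, t=-271   [271*(160) + 160*(-271) = 0]
GCD = 1; from the row with r=1: x=-49, y=83
Check: 271*(-49) + 160*(83) = -13279 + 13280 = 1

GCD = 1, x = -49, y = 83


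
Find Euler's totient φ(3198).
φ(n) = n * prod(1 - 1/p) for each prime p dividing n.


3198 = 2 × 3 × 13 × 41
Prime factors: 2, 3, 13, 41
φ(3198) = 3198 × (1-1/2) × (1-1/3) × (1-1/13) × (1-1/41)
= 3198 × 1/2 × 2/3 × 12/13 × 40/41 = 960

φ(3198) = 960


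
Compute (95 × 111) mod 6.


95 × 111 = 10545
10545 mod 6 = 3


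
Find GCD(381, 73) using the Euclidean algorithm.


381 = 5 * 73 + 16
73 = 4 * 16 + 9
16 = 1 * 9 + 7
9 = 1 * 7 + 2
7 = 3 * 2 + 1
2 = 2 * 1 + 0
GCD = 1


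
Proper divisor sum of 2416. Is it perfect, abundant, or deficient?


Proper divisors: 1, 2, 4, 8, 16, 151, 302, 604, 1208
Sum = 1 + 2 + 4 + 8 + 16 + 151 + 302 + 604 + 1208 = 2296
2296 < 2416 → deficient

s(2416) = 2296 (deficient)


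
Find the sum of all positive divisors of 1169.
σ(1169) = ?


Divisors of 1169: 1, 7, 167, 1169
Sum = 1 + 7 + 167 + 1169 = 1344

σ(1169) = 1344


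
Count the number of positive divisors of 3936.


3936 = 2^5 × 3^1 × 41^1
d(3936) = (5+1) × (1+1) × (1+1) = 24

24 divisors


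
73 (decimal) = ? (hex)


73 (base 10) = 73 (decimal)
73 (decimal) = 49 (base 16)


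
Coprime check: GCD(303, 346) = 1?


Euclidean algorithm:
346 = 1 * 303 + 43
303 = 7 * 43 + 2
43 = 21 * 2 + 1
2 = 2 * 1 + 0
GCD(303, 346) = 1

Yes, coprime (GCD = 1)


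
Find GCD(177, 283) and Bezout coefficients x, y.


Tabular extended Euclidean (each row: r = 177*s + 283*t):
r=177, s=1, t=0
r=283, s=0, t=1
q=0: r=177, s=1, t=0   [177*(1) + 283*(0) = 177]
q=1: r=106, s=-1, t=1   [177*(-1) + 283*(1) = 106]
q=1: r=71, s=2, t=-1   [177*(2) + 283*(-1) = 71]
q=1: r=35, s=-3, t=2   [177*(-3) + 283*(2) = 35]
q=2: r=1, s=8, t=-5   [177*(8) + 283*(-5) = 1]
q=35: r=0, s=-283, t=177   [177*(-283) + 283*(177) = 0]
GCD = 1; from the row with r=1: x=8, y=-5
Check: 177*(8) + 283*(-5) = 1416 - 1415 = 1

GCD = 1, x = 8, y = -5


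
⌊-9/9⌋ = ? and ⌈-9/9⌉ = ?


-9/9 = -1.0000
floor = -1
ceil = -1

floor = -1, ceil = -1


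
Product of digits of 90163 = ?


9 × 0 × 1 × 6 × 3 = 0


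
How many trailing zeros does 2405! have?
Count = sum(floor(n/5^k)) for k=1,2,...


floor(2405/5) = 481
floor(2405/25) = 96
floor(2405/125) = 19
floor(2405/625) = 3
Total = 599

599 trailing zeros


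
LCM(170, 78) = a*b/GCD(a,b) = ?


GCD(170, 78) = 2
LCM = 170*78/2 = 13260/2 = 6630

LCM = 6630


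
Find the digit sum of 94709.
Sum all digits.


9 + 4 + 7 + 0 + 9 = 29


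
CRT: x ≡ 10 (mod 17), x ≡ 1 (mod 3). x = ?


M = 17*3 = 51
M1 = M/17 = 3, M2 = M/3 = 17
M1^(-1) mod 17 = 6, M2^(-1) mod 3 = 2
x = 10*3*6 + 1*17*2 = 214
214 mod 51 = 10
Check: 10 mod 17 = 10 ✓, 10 mod 3 = 1 ✓

x ≡ 10 (mod 51)


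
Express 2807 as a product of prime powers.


2807 / 7 = 401
401 / 401 = 1
2807 = 7 × 401


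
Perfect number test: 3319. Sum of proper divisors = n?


Proper divisors of 3319: 1
Sum = 1 = 1

No, 3319 is not perfect (1 ≠ 3319)


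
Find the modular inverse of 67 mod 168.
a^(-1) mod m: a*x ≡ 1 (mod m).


Use the extended Euclidean algorithm on (168, 67); each row r = 168*s + 67*t:
r=168, s=1, t=0
r=67, s=0, t=1
q=2: r=34, s=1, t=-2   [168*(1) + 67*(-2) = 34]
q=1: r=33, s=-1, t=3   [168*(-1) + 67*(3) = 33]
q=1: r=1, s=2, t=-5   [168*(2) + 67*(-5) = 1]
q=33: r=0, s=-67, t=168   [168*(-67) + 67*(168) = 0]
GCD = 1 with t = -5, so 67*(-5) ≡ 1 (mod 168)
Inverse = -5 mod 168 = 163
Check: 67 * 163 = 10921 ≡ 1 (mod 168)

67^(-1) ≡ 163 (mod 168)


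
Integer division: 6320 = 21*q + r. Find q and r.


6320 = 21 * 300 + 20
Check: 6300 + 20 = 6320

q = 300, r = 20


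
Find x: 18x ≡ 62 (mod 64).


GCD(18, 64) = 2 divides 62
Divide: 9x ≡ 31 (mod 32)
x ≡ 7 (mod 32)


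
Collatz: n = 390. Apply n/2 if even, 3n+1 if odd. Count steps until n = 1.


390 → 195 → 586 → 293 → 880 → 440 → 220 → 110 → 55 → 166 → 83 → 250 → 125 → 376 → 188 → 94 → 47 → 142 → 71 → 214 → 107 → 322 → 161 → 484 → 242 → 121 → 364 → 182 → 91 → 274 → 137 → 412 → 206 → 103 → 310 → 155 → 466 → 233 → 700 → 350 → 175 → 526 → 263 → 790 → 395 → 1186 → 593 → 1780 → 890 → 445 → 1336 → 668 → 334 → 167 → 502 → 251 → 754 → 377 → 1132 → 566 → 283 → 850 → 425 → 1276 → 638 → 319 → 958 → 479 → 1438 → 719 → 2158 → 1079 → 3238 → 1619 → 4858 → 2429 → 7288 → 3644 → 1822 → 911 → 2734 → 1367 → 4102 → 2051 → 6154 → 3077 → 9232 → 4616 → 2308 → 1154 → 577 → 1732 → 866 → 433 → 1300 → 650 → 325 → 976 → 488 → 244 → 122 → 61 → 184 → 92 → 46 → 23 → 70 → 35 → 106 → 53 → 160 → 80 → 40 → 20 → 10 → 5 → 16 → 8 → 4 → 2 → 1
Total steps = 120

120 steps


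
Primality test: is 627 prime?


627 / 3 = 209 (exact division)
627 is NOT prime.

No, 627 is not prime


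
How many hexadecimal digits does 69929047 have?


69929047 in base 16 = 42B0857
Number of digits = 7

7 digits (base 16)


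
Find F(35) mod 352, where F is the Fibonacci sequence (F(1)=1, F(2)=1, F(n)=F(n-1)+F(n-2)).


F(k) mod 352 for k=1..35:
1, 1, 2, 3, 5, 8, 13, 21, 34, 55, 89, 144, 233, 25, 258, 283, 189, 120, 309, 77, 34, 111, 145, 256, 49, 305, 2, 307, 309, 264, 221, 133, 2, 135, 137
F(35) mod 352 = 137


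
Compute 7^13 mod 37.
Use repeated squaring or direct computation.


7^1 mod 37 = 7
7^2 mod 37 = 12
7^3 mod 37 = 10
7^4 mod 37 = 33
7^5 mod 37 = 9
7^6 mod 37 = 26
7^7 mod 37 = 34
7^8 mod 37 = 16
7^9 mod 37 = 1
7^10 mod 37 = 7
7^11 mod 37 = 12
7^12 mod 37 = 10
7^13 mod 37 = 33


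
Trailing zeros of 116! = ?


floor(116/5) = 23
floor(116/25) = 4
Total = 27

27 trailing zeros


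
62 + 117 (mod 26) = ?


62 + 117 = 179
179 mod 26 = 23


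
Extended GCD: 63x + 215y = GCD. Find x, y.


Tabular extended Euclidean (each row: r = 63*s + 215*t):
r=63, s=1, t=0
r=215, s=0, t=1
q=0: r=63, s=1, t=0   [63*(1) + 215*(0) = 63]
q=3: r=26, s=-3, t=1   [63*(-3) + 215*(1) = 26]
q=2: r=11, s=7, t=-2   [63*(7) + 215*(-2) = 11]
q=2: r=4, s=-17, t=5   [63*(-17) + 215*(5) = 4]
q=2: r=3, s=41, t=-12   [63*(41) + 215*(-12) = 3]
q=1: r=1, s=-58, t=17   [63*(-58) + 215*(17) = 1]
q=3: r=0, s=215, t=-63   [63*(215) + 215*(-63) = 0]
GCD = 1; from the row with r=1: x=-58, y=17
Check: 63*(-58) + 215*(17) = -3654 + 3655 = 1

GCD = 1, x = -58, y = 17


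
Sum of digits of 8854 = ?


8 + 8 + 5 + 4 = 25


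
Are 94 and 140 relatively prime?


Euclidean algorithm:
140 = 1 * 94 + 46
94 = 2 * 46 + 2
46 = 23 * 2 + 0
GCD(94, 140) = 2

No, not coprime (GCD = 2)


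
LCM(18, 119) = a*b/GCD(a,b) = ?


GCD(18, 119) = 1
LCM = 18*119/1 = 2142/1 = 2142

LCM = 2142


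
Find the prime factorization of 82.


82 / 2 = 41
41 / 41 = 1
82 = 2 × 41


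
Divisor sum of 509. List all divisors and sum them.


Divisors of 509: 1, 509
Sum = 1 + 509 = 510

σ(509) = 510


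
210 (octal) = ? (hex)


210 (base 8) = 136 (decimal)
136 (decimal) = 88 (base 16)


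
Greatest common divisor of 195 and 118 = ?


195 = 1 * 118 + 77
118 = 1 * 77 + 41
77 = 1 * 41 + 36
41 = 1 * 36 + 5
36 = 7 * 5 + 1
5 = 5 * 1 + 0
GCD = 1


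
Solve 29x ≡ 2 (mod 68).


GCD(29, 68) = 1, unique solution
a^(-1) mod 68 = 61
x = 61 * 2 mod 68 = 54

x ≡ 54 (mod 68)


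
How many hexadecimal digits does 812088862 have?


812088862 in base 16 = 30677E1E
Number of digits = 8

8 digits (base 16)


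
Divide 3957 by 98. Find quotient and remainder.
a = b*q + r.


3957 = 98 * 40 + 37
Check: 3920 + 37 = 3957

q = 40, r = 37


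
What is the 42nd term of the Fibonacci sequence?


Sequence: 1, 1, 2, 3, 5, 8, 13, 21, 34, 55, 89, 144, 233, 377, 610, 987, 1597, 2584, 4181, 6765, 10946, 17711, 28657, 46368, 75025, 121393, 196418, 317811, 514229, 832040, 1346269, 2178309, 3524578, 5702887, 9227465, 14930352, 24157817, 39088169, 63245986, 102334155, 165580141, 267914296
F(42) = 267914296


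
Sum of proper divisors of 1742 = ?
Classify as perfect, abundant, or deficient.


Proper divisors: 1, 2, 13, 26, 67, 134, 871
Sum = 1 + 2 + 13 + 26 + 67 + 134 + 871 = 1114
1114 < 1742 → deficient

s(1742) = 1114 (deficient)


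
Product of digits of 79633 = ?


7 × 9 × 6 × 3 × 3 = 3402


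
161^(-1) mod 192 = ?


Use the extended Euclidean algorithm on (192, 161); each row r = 192*s + 161*t:
r=192, s=1, t=0
r=161, s=0, t=1
q=1: r=31, s=1, t=-1   [192*(1) + 161*(-1) = 31]
q=5: r=6, s=-5, t=6   [192*(-5) + 161*(6) = 6]
q=5: r=1, s=26, t=-31   [192*(26) + 161*(-31) = 1]
q=6: r=0, s=-161, t=192   [192*(-161) + 161*(192) = 0]
GCD = 1 with t = -31, so 161*(-31) ≡ 1 (mod 192)
Inverse = -31 mod 192 = 161
Check: 161 * 161 = 25921 ≡ 1 (mod 192)

161^(-1) ≡ 161 (mod 192)


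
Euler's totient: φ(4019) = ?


4019 = 4019
Prime factors: 4019
φ(4019) = 4019 × (1-1/4019)
= 4019 × 4018/4019 = 4018

φ(4019) = 4018


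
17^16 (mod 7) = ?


17^1 mod 7 = 3
17^2 mod 7 = 2
17^3 mod 7 = 6
17^4 mod 7 = 4
17^5 mod 7 = 5
17^6 mod 7 = 1
17^7 mod 7 = 3
17^8 mod 7 = 2
17^9 mod 7 = 6
17^10 mod 7 = 4
17^11 mod 7 = 5
17^12 mod 7 = 1
17^13 mod 7 = 3
17^14 mod 7 = 2
17^15 mod 7 = 6
17^16 mod 7 = 4


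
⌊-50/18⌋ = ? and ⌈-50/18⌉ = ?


-50/18 = -2.7778
floor = -3
ceil = -2

floor = -3, ceil = -2


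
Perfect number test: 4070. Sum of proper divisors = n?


Proper divisors of 4070: 1, 2, 5, 10, 11, 22, 37, 55, 74, 110, 185, 370, 407, 814, 2035
Sum = 1 + 2 + 5 + 10 + 11 + 22 + 37 + 55 + 74 + 110 + 185 + 370 + 407 + 814 + 2035 = 4138

No, 4070 is not perfect (4138 ≠ 4070)


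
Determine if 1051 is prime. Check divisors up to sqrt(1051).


Check divisors up to sqrt(1051) = 32.4191
No divisors found.
1051 is prime.

Yes, 1051 is prime


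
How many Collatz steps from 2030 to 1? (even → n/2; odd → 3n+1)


2030 → 1015 → 3046 → 1523 → 4570 → 2285 → 6856 → 3428 → 1714 → 857 → 2572 → 1286 → 643 → 1930 → 965 → 2896 → 1448 → 724 → 362 → 181 → 544 → 272 → 136 → 68 → 34 → 17 → 52 → 26 → 13 → 40 → 20 → 10 → 5 → 16 → 8 → 4 → 2 → 1
Total steps = 37

37 steps


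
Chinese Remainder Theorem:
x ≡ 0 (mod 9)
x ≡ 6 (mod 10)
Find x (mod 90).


M = 9*10 = 90
M1 = M/9 = 10, M2 = M/10 = 9
M1^(-1) mod 9 = 1, M2^(-1) mod 10 = 9
x = 0*10*1 + 6*9*9 = 486
486 mod 90 = 36
Check: 36 mod 9 = 0 ✓, 36 mod 10 = 6 ✓

x ≡ 36 (mod 90)


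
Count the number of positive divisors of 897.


897 = 3^1 × 13^1 × 23^1
d(897) = (1+1) × (1+1) × (1+1) = 8

8 divisors


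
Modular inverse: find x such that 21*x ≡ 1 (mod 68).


Use the extended Euclidean algorithm on (68, 21); each row r = 68*s + 21*t:
r=68, s=1, t=0
r=21, s=0, t=1
q=3: r=5, s=1, t=-3   [68*(1) + 21*(-3) = 5]
q=4: r=1, s=-4, t=13   [68*(-4) + 21*(13) = 1]
q=5: r=0, s=21, t=-68   [68*(21) + 21*(-68) = 0]
GCD = 1 with t = 13, so 21*(13) ≡ 1 (mod 68)
Inverse = 13 mod 68 = 13
Check: 21 * 13 = 273 ≡ 1 (mod 68)

21^(-1) ≡ 13 (mod 68)


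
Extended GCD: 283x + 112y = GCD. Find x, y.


Tabular extended Euclidean (each row: r = 283*s + 112*t):
r=283, s=1, t=0
r=112, s=0, t=1
q=2: r=59, s=1, t=-2   [283*(1) + 112*(-2) = 59]
q=1: r=53, s=-1, t=3   [283*(-1) + 112*(3) = 53]
q=1: r=6, s=2, t=-5   [283*(2) + 112*(-5) = 6]
q=8: r=5, s=-17, t=43   [283*(-17) + 112*(43) = 5]
q=1: r=1, s=19, t=-48   [283*(19) + 112*(-48) = 1]
q=5: r=0, s=-112, t=283   [283*(-112) + 112*(283) = 0]
GCD = 1; from the row with r=1: x=19, y=-48
Check: 283*(19) + 112*(-48) = 5377 - 5376 = 1

GCD = 1, x = 19, y = -48


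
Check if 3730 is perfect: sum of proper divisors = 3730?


Proper divisors of 3730: 1, 2, 5, 10, 373, 746, 1865
Sum = 1 + 2 + 5 + 10 + 373 + 746 + 1865 = 3002

No, 3730 is not perfect (3002 ≠ 3730)


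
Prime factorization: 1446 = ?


1446 / 2 = 723
723 / 3 = 241
241 / 241 = 1
1446 = 2 × 3 × 241


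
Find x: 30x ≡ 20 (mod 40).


GCD(30, 40) = 10 divides 20
Divide: 3x ≡ 2 (mod 4)
x ≡ 2 (mod 4)


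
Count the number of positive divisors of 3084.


3084 = 2^2 × 3^1 × 257^1
d(3084) = (2+1) × (1+1) × (1+1) = 12

12 divisors


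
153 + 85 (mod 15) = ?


153 + 85 = 238
238 mod 15 = 13


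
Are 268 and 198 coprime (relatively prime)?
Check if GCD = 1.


Euclidean algorithm:
268 = 1 * 198 + 70
198 = 2 * 70 + 58
70 = 1 * 58 + 12
58 = 4 * 12 + 10
12 = 1 * 10 + 2
10 = 5 * 2 + 0
GCD(268, 198) = 2

No, not coprime (GCD = 2)


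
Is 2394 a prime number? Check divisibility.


2394 / 2 = 1197 (exact division)
2394 is NOT prime.

No, 2394 is not prime


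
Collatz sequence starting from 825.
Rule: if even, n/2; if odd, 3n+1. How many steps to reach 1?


825 → 2476 → 1238 → 619 → 1858 → 929 → 2788 → 1394 → 697 → 2092 → 1046 → 523 → 1570 → 785 → 2356 → 1178 → 589 → 1768 → 884 → 442 → 221 → 664 → 332 → 166 → 83 → 250 → 125 → 376 → 188 → 94 → 47 → 142 → 71 → 214 → 107 → 322 → 161 → 484 → 242 → 121 → 364 → 182 → 91 → 274 → 137 → 412 → 206 → 103 → 310 → 155 → 466 → 233 → 700 → 350 → 175 → 526 → 263 → 790 → 395 → 1186 → 593 → 1780 → 890 → 445 → 1336 → 668 → 334 → 167 → 502 → 251 → 754 → 377 → 1132 → 566 → 283 → 850 → 425 → 1276 → 638 → 319 → 958 → 479 → 1438 → 719 → 2158 → 1079 → 3238 → 1619 → 4858 → 2429 → 7288 → 3644 → 1822 → 911 → 2734 → 1367 → 4102 → 2051 → 6154 → 3077 → 9232 → 4616 → 2308 → 1154 → 577 → 1732 → 866 → 433 → 1300 → 650 → 325 → 976 → 488 → 244 → 122 → 61 → 184 → 92 → 46 → 23 → 70 → 35 → 106 → 53 → 160 → 80 → 40 → 20 → 10 → 5 → 16 → 8 → 4 → 2 → 1
Total steps = 134

134 steps


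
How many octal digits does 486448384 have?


486448384 in base 8 = 3477516400
Number of digits = 10

10 digits (base 8)


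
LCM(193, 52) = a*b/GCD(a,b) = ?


GCD(193, 52) = 1
LCM = 193*52/1 = 10036/1 = 10036

LCM = 10036


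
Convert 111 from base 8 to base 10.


111 (base 8) = 73 (decimal)
73 (decimal) = 73 (base 10)


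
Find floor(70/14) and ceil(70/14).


70/14 = 5.0000
floor = 5
ceil = 5

floor = 5, ceil = 5


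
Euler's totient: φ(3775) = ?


3775 = 5^2 × 151
Prime factors: 5, 151
φ(3775) = 3775 × (1-1/5) × (1-1/151)
= 3775 × 4/5 × 150/151 = 3000

φ(3775) = 3000


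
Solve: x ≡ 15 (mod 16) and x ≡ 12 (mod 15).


M = 16*15 = 240
M1 = M/16 = 15, M2 = M/15 = 16
M1^(-1) mod 16 = 15, M2^(-1) mod 15 = 1
x = 15*15*15 + 12*16*1 = 3567
3567 mod 240 = 207
Check: 207 mod 16 = 15 ✓, 207 mod 15 = 12 ✓

x ≡ 207 (mod 240)


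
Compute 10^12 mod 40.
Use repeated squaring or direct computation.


10^1 mod 40 = 10
10^2 mod 40 = 20
10^3 mod 40 = 0
10^4 mod 40 = 0
10^5 mod 40 = 0
10^6 mod 40 = 0
10^7 mod 40 = 0
10^8 mod 40 = 0
10^9 mod 40 = 0
10^10 mod 40 = 0
10^11 mod 40 = 0
10^12 mod 40 = 0


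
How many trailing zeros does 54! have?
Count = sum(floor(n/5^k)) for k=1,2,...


floor(54/5) = 10
floor(54/25) = 2
Total = 12

12 trailing zeros


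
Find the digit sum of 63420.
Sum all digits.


6 + 3 + 4 + 2 + 0 = 15


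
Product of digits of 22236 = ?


2 × 2 × 2 × 3 × 6 = 144


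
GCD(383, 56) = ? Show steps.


383 = 6 * 56 + 47
56 = 1 * 47 + 9
47 = 5 * 9 + 2
9 = 4 * 2 + 1
2 = 2 * 1 + 0
GCD = 1


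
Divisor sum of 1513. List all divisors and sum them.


Divisors of 1513: 1, 17, 89, 1513
Sum = 1 + 17 + 89 + 1513 = 1620

σ(1513) = 1620


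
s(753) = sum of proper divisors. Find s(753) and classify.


Proper divisors: 1, 3, 251
Sum = 1 + 3 + 251 = 255
255 < 753 → deficient

s(753) = 255 (deficient)


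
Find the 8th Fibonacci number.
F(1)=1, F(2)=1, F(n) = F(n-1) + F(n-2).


Sequence: 1, 1, 2, 3, 5, 8, 13, 21
F(8) = 21


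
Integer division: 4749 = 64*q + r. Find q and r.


4749 = 64 * 74 + 13
Check: 4736 + 13 = 4749

q = 74, r = 13


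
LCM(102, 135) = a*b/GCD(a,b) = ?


GCD(102, 135) = 3
LCM = 102*135/3 = 13770/3 = 4590

LCM = 4590


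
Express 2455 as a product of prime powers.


2455 / 5 = 491
491 / 491 = 1
2455 = 5 × 491


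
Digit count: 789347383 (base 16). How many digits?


789347383 in base 16 = 2F0C7C37
Number of digits = 8

8 digits (base 16)


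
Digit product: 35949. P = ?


3 × 5 × 9 × 4 × 9 = 4860


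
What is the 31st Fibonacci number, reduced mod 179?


F(k) mod 179 for k=1..31:
1, 1, 2, 3, 5, 8, 13, 21, 34, 55, 89, 144, 54, 19, 73, 92, 165, 78, 64, 142, 27, 169, 17, 7, 24, 31, 55, 86, 141, 48, 10
F(31) mod 179 = 10


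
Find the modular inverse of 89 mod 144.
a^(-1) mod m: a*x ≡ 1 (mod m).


Use the extended Euclidean algorithm on (144, 89); each row r = 144*s + 89*t:
r=144, s=1, t=0
r=89, s=0, t=1
q=1: r=55, s=1, t=-1   [144*(1) + 89*(-1) = 55]
q=1: r=34, s=-1, t=2   [144*(-1) + 89*(2) = 34]
q=1: r=21, s=2, t=-3   [144*(2) + 89*(-3) = 21]
q=1: r=13, s=-3, t=5   [144*(-3) + 89*(5) = 13]
q=1: r=8, s=5, t=-8   [144*(5) + 89*(-8) = 8]
q=1: r=5, s=-8, t=13   [144*(-8) + 89*(13) = 5]
q=1: r=3, s=13, t=-21   [144*(13) + 89*(-21) = 3]
q=1: r=2, s=-21, t=34   [144*(-21) + 89*(34) = 2]
q=1: r=1, s=34, t=-55   [144*(34) + 89*(-55) = 1]
q=2: r=0, s=-89, t=144   [144*(-89) + 89*(144) = 0]
GCD = 1 with t = -55, so 89*(-55) ≡ 1 (mod 144)
Inverse = -55 mod 144 = 89
Check: 89 * 89 = 7921 ≡ 1 (mod 144)

89^(-1) ≡ 89 (mod 144)


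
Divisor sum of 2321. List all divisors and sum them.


Divisors of 2321: 1, 11, 211, 2321
Sum = 1 + 11 + 211 + 2321 = 2544

σ(2321) = 2544


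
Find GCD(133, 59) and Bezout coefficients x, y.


Tabular extended Euclidean (each row: r = 133*s + 59*t):
r=133, s=1, t=0
r=59, s=0, t=1
q=2: r=15, s=1, t=-2   [133*(1) + 59*(-2) = 15]
q=3: r=14, s=-3, t=7   [133*(-3) + 59*(7) = 14]
q=1: r=1, s=4, t=-9   [133*(4) + 59*(-9) = 1]
q=14: r=0, s=-59, t=133   [133*(-59) + 59*(133) = 0]
GCD = 1; from the row with r=1: x=4, y=-9
Check: 133*(4) + 59*(-9) = 532 - 531 = 1

GCD = 1, x = 4, y = -9


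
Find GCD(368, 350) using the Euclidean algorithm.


368 = 1 * 350 + 18
350 = 19 * 18 + 8
18 = 2 * 8 + 2
8 = 4 * 2 + 0
GCD = 2


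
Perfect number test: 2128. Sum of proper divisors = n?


Proper divisors of 2128: 1, 2, 4, 7, 8, 14, 16, 19, 28, 38, 56, 76, 112, 133, 152, 266, 304, 532, 1064
Sum = 1 + 2 + 4 + 7 + 8 + 14 + 16 + 19 + 28 + 38 + 56 + 76 + 112 + 133 + 152 + 266 + 304 + 532 + 1064 = 2832

No, 2128 is not perfect (2832 ≠ 2128)


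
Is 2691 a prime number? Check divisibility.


2691 / 3 = 897 (exact division)
2691 is NOT prime.

No, 2691 is not prime


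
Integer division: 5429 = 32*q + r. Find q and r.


5429 = 32 * 169 + 21
Check: 5408 + 21 = 5429

q = 169, r = 21


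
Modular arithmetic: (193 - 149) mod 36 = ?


193 - 149 = 44
44 mod 36 = 8


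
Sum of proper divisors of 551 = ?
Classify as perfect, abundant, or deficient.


Proper divisors: 1, 19, 29
Sum = 1 + 19 + 29 = 49
49 < 551 → deficient

s(551) = 49 (deficient)


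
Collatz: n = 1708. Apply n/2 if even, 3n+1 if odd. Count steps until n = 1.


1708 → 854 → 427 → 1282 → 641 → 1924 → 962 → 481 → 1444 → 722 → 361 → 1084 → 542 → 271 → 814 → 407 → 1222 → 611 → 1834 → 917 → 2752 → 1376 → 688 → 344 → 172 → 86 → 43 → 130 → 65 → 196 → 98 → 49 → 148 → 74 → 37 → 112 → 56 → 28 → 14 → 7 → 22 → 11 → 34 → 17 → 52 → 26 → 13 → 40 → 20 → 10 → 5 → 16 → 8 → 4 → 2 → 1
Total steps = 55

55 steps


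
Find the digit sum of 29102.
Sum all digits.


2 + 9 + 1 + 0 + 2 = 14


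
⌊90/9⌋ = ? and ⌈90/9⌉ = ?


90/9 = 10.0000
floor = 10
ceil = 10

floor = 10, ceil = 10


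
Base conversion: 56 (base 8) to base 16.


56 (base 8) = 46 (decimal)
46 (decimal) = 2E (base 16)


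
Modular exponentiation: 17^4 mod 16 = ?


17^1 mod 16 = 1
17^2 mod 16 = 1
17^3 mod 16 = 1
17^4 mod 16 = 1


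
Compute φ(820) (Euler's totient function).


820 = 2^2 × 5 × 41
Prime factors: 2, 5, 41
φ(820) = 820 × (1-1/2) × (1-1/5) × (1-1/41)
= 820 × 1/2 × 4/5 × 40/41 = 320

φ(820) = 320


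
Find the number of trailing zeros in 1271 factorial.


floor(1271/5) = 254
floor(1271/25) = 50
floor(1271/125) = 10
floor(1271/625) = 2
Total = 316

316 trailing zeros


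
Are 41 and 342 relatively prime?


Euclidean algorithm:
342 = 8 * 41 + 14
41 = 2 * 14 + 13
14 = 1 * 13 + 1
13 = 13 * 1 + 0
GCD(41, 342) = 1

Yes, coprime (GCD = 1)


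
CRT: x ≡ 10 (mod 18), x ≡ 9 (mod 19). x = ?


M = 18*19 = 342
M1 = M/18 = 19, M2 = M/19 = 18
M1^(-1) mod 18 = 1, M2^(-1) mod 19 = 18
x = 10*19*1 + 9*18*18 = 3106
3106 mod 342 = 28
Check: 28 mod 18 = 10 ✓, 28 mod 19 = 9 ✓

x ≡ 28 (mod 342)


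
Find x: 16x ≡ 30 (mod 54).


GCD(16, 54) = 2 divides 30
Divide: 8x ≡ 15 (mod 27)
x ≡ 12 (mod 27)


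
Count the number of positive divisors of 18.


18 = 2^1 × 3^2
d(18) = (1+1) × (2+1) = 6

6 divisors


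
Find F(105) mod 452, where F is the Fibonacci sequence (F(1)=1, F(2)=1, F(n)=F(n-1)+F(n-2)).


F(k) mod 452 for k=1..105:
1, 1, 2, 3, 5, 8, 13, 21, 34, 55, 89, 144, 233, 377, 158, 83, 241, 324, 113, 437, 98, 83, 181, 264, 445, 257, 250, 55, 305, 360, 213, 121, 334, 3, 337, 340, 225, 113, 338, 451, 337, 336, 221, 105, 326, 431, 305, 284, 137, 421, 106, 75, 181, 256, 437, 241, 226, 15, 241, 256, 45, 301, 346, 195, 89, 284, 373, 205, 126, 331, 5, 336, 341, 225, 114, 339, 1, 340, 341, 229, 118, 347, 13, 360, 373, 281, 202, 31, 233, 264, 45, 309, 354, 211, 113, 324, 437, 309, 294, 151, 445, 144, 137, 281, 418
F(105) mod 452 = 418


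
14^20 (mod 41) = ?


14^1 mod 41 = 14
14^2 mod 41 = 32
14^3 mod 41 = 38
14^4 mod 41 = 40
14^5 mod 41 = 27
14^6 mod 41 = 9
14^7 mod 41 = 3
14^8 mod 41 = 1
14^9 mod 41 = 14
14^10 mod 41 = 32
14^11 mod 41 = 38
14^12 mod 41 = 40
14^13 mod 41 = 27
14^14 mod 41 = 9
14^15 mod 41 = 3
14^16 mod 41 = 1
14^17 mod 41 = 14
14^18 mod 41 = 32
14^19 mod 41 = 38
14^20 mod 41 = 40


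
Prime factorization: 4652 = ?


4652 / 2 = 2326
2326 / 2 = 1163
1163 / 1163 = 1
4652 = 2^2 × 1163


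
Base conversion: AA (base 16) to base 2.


AA (base 16) = 170 (decimal)
170 (decimal) = 10101010 (base 2)


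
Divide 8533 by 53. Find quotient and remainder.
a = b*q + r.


8533 = 53 * 161 + 0
Check: 8533 + 0 = 8533

q = 161, r = 0


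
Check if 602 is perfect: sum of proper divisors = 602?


Proper divisors of 602: 1, 2, 7, 14, 43, 86, 301
Sum = 1 + 2 + 7 + 14 + 43 + 86 + 301 = 454

No, 602 is not perfect (454 ≠ 602)


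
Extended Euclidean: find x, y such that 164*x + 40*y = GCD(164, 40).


Tabular extended Euclidean (each row: r = 164*s + 40*t):
r=164, s=1, t=0
r=40, s=0, t=1
q=4: r=4, s=1, t=-4   [164*(1) + 40*(-4) = 4]
q=10: r=0, s=-10, t=41   [164*(-10) + 40*(41) = 0]
GCD = 4; from the row with r=4: x=1, y=-4
Check: 164*(1) + 40*(-4) = 164 - 160 = 4

GCD = 4, x = 1, y = -4


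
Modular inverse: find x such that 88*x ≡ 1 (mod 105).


Use the extended Euclidean algorithm on (105, 88); each row r = 105*s + 88*t:
r=105, s=1, t=0
r=88, s=0, t=1
q=1: r=17, s=1, t=-1   [105*(1) + 88*(-1) = 17]
q=5: r=3, s=-5, t=6   [105*(-5) + 88*(6) = 3]
q=5: r=2, s=26, t=-31   [105*(26) + 88*(-31) = 2]
q=1: r=1, s=-31, t=37   [105*(-31) + 88*(37) = 1]
q=2: r=0, s=88, t=-105   [105*(88) + 88*(-105) = 0]
GCD = 1 with t = 37, so 88*(37) ≡ 1 (mod 105)
Inverse = 37 mod 105 = 37
Check: 88 * 37 = 3256 ≡ 1 (mod 105)

88^(-1) ≡ 37 (mod 105)


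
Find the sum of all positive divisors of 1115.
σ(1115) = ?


Divisors of 1115: 1, 5, 223, 1115
Sum = 1 + 5 + 223 + 1115 = 1344

σ(1115) = 1344


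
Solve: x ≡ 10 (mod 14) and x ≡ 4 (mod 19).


M = 14*19 = 266
M1 = M/14 = 19, M2 = M/19 = 14
M1^(-1) mod 14 = 3, M2^(-1) mod 19 = 15
x = 10*19*3 + 4*14*15 = 1410
1410 mod 266 = 80
Check: 80 mod 14 = 10 ✓, 80 mod 19 = 4 ✓

x ≡ 80 (mod 266)


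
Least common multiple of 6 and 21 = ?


GCD(6, 21) = 3
LCM = 6*21/3 = 126/3 = 42

LCM = 42


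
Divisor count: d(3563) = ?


3563 = 7^1 × 509^1
d(3563) = (1+1) × (1+1) = 4

4 divisors


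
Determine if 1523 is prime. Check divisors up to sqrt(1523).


Check divisors up to sqrt(1523) = 39.0256
No divisors found.
1523 is prime.

Yes, 1523 is prime


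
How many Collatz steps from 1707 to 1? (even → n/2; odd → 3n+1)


1707 → 5122 → 2561 → 7684 → 3842 → 1921 → 5764 → 2882 → 1441 → 4324 → 2162 → 1081 → 3244 → 1622 → 811 → 2434 → 1217 → 3652 → 1826 → 913 → 2740 → 1370 → 685 → 2056 → 1028 → 514 → 257 → 772 → 386 → 193 → 580 → 290 → 145 → 436 → 218 → 109 → 328 → 164 → 82 → 41 → 124 → 62 → 31 → 94 → 47 → 142 → 71 → 214 → 107 → 322 → 161 → 484 → 242 → 121 → 364 → 182 → 91 → 274 → 137 → 412 → 206 → 103 → 310 → 155 → 466 → 233 → 700 → 350 → 175 → 526 → 263 → 790 → 395 → 1186 → 593 → 1780 → 890 → 445 → 1336 → 668 → 334 → 167 → 502 → 251 → 754 → 377 → 1132 → 566 → 283 → 850 → 425 → 1276 → 638 → 319 → 958 → 479 → 1438 → 719 → 2158 → 1079 → 3238 → 1619 → 4858 → 2429 → 7288 → 3644 → 1822 → 911 → 2734 → 1367 → 4102 → 2051 → 6154 → 3077 → 9232 → 4616 → 2308 → 1154 → 577 → 1732 → 866 → 433 → 1300 → 650 → 325 → 976 → 488 → 244 → 122 → 61 → 184 → 92 → 46 → 23 → 70 → 35 → 106 → 53 → 160 → 80 → 40 → 20 → 10 → 5 → 16 → 8 → 4 → 2 → 1
Total steps = 148

148 steps


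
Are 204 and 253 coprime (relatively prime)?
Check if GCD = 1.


Euclidean algorithm:
253 = 1 * 204 + 49
204 = 4 * 49 + 8
49 = 6 * 8 + 1
8 = 8 * 1 + 0
GCD(204, 253) = 1

Yes, coprime (GCD = 1)


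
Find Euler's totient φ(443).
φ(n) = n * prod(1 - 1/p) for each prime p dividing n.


443 = 443
Prime factors: 443
φ(443) = 443 × (1-1/443)
= 443 × 442/443 = 442

φ(443) = 442


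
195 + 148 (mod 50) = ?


195 + 148 = 343
343 mod 50 = 43


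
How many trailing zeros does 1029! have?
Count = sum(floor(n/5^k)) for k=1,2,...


floor(1029/5) = 205
floor(1029/25) = 41
floor(1029/125) = 8
floor(1029/625) = 1
Total = 255

255 trailing zeros


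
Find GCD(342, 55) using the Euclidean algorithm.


342 = 6 * 55 + 12
55 = 4 * 12 + 7
12 = 1 * 7 + 5
7 = 1 * 5 + 2
5 = 2 * 2 + 1
2 = 2 * 1 + 0
GCD = 1


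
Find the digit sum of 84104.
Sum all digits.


8 + 4 + 1 + 0 + 4 = 17


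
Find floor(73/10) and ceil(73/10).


73/10 = 7.3000
floor = 7
ceil = 8

floor = 7, ceil = 8


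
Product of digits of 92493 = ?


9 × 2 × 4 × 9 × 3 = 1944


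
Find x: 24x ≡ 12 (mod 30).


GCD(24, 30) = 6 divides 12
Divide: 4x ≡ 2 (mod 5)
x ≡ 3 (mod 5)


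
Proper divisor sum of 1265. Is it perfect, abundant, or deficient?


Proper divisors: 1, 5, 11, 23, 55, 115, 253
Sum = 1 + 5 + 11 + 23 + 55 + 115 + 253 = 463
463 < 1265 → deficient

s(1265) = 463 (deficient)


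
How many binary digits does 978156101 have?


978156101 in base 2 = 111010010011010111101001000101
Number of digits = 30

30 digits (base 2)


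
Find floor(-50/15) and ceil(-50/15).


-50/15 = -3.3333
floor = -4
ceil = -3

floor = -4, ceil = -3


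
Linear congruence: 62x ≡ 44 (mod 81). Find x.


GCD(62, 81) = 1, unique solution
a^(-1) mod 81 = 17
x = 17 * 44 mod 81 = 19

x ≡ 19 (mod 81)


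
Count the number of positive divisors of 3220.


3220 = 2^2 × 5^1 × 7^1 × 23^1
d(3220) = (2+1) × (1+1) × (1+1) × (1+1) = 24

24 divisors


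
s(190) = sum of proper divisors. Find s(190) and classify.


Proper divisors: 1, 2, 5, 10, 19, 38, 95
Sum = 1 + 2 + 5 + 10 + 19 + 38 + 95 = 170
170 < 190 → deficient

s(190) = 170 (deficient)


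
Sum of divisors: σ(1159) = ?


Divisors of 1159: 1, 19, 61, 1159
Sum = 1 + 19 + 61 + 1159 = 1240

σ(1159) = 1240


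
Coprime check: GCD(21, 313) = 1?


Euclidean algorithm:
313 = 14 * 21 + 19
21 = 1 * 19 + 2
19 = 9 * 2 + 1
2 = 2 * 1 + 0
GCD(21, 313) = 1

Yes, coprime (GCD = 1)
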